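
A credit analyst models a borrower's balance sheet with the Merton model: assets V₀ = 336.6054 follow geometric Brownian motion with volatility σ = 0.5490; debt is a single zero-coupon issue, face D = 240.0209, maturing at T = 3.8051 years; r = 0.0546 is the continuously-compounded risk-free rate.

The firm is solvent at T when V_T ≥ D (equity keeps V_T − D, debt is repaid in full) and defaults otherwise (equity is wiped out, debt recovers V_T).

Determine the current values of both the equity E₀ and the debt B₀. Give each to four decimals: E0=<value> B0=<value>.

E0=191.3029 B0=145.3025

d₁ = [ln(V₀/D) + (r + σ²/2)T] / (σ√T)
   = [ln(336.6054/240.0209) + (0.0546 + 0.5·0.5490²)·3.8051] / (0.5490·√3.8051)
   = [0.338185 + 0.781189] / 1.070916 = 1.045249
d₂ = d₁ − σ√T = 1.045249 − 1.070916 = -0.025667
N(d₁) = 0.852046,  N(d₂) = 0.489762,  e^(−rT) = 0.812403
E₀ = V₀·N(d₁) − D·e^(−rT)·N(d₂)
   = 336.6054·0.852046 − 240.0209·0.812403·0.489762 = 191.302867
B₀ = V₀ − E₀ = 336.6054 − 191.302867 = 145.302533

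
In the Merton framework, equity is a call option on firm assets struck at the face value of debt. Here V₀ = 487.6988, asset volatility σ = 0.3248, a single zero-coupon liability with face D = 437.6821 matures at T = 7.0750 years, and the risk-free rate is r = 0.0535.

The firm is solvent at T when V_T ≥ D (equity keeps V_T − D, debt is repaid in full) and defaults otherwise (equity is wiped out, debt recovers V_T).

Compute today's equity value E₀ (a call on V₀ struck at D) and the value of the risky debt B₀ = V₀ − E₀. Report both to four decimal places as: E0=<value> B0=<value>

d₁ = [ln(V₀/D) + (r + σ²/2)T] / (σ√T)
   = [ln(487.6988/437.6821) + (0.0535 + 0.5·0.3248²)·7.0750] / (0.3248·√7.0750)
   = [0.108205 + 0.751701] / 0.863931 = 0.995341
d₂ = d₁ − σ√T = 0.995341 − 0.863931 = 0.131410
N(d₁) = 0.840215,  N(d₂) = 0.552274,  e^(−rT) = 0.684879
E₀ = V₀·N(d₁) − D·e^(−rT)·N(d₂)
   = 487.6988·0.840215 − 437.6821·0.684879·0.552274 = 244.222274
B₀ = V₀ − E₀ = 487.6988 − 244.222274 = 243.476526

E0=244.2223 B0=243.4765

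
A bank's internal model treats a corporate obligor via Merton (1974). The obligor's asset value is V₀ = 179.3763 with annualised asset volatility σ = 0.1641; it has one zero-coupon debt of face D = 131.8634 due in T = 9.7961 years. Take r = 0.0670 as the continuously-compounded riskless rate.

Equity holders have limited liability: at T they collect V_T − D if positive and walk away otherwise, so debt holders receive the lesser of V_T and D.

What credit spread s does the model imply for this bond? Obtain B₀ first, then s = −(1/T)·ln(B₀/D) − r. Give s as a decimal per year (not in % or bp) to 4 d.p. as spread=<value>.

d₁ = [ln(V₀/D) + (r + σ²/2)T] / (σ√T)
   = [ln(179.3763/131.8634) + (0.0670 + 0.5·0.1641²)·9.7961] / (0.1641·√9.7961)
   = [0.307719 + 0.788237] / 0.513612 = 2.133822
d₂ = d₁ − σ√T = 2.133822 − 0.513612 = 1.620210
N(d₁) = 0.983571,  N(d₂) = 0.947406,  e^(−rT) = 0.518747
E₀ = V₀·N(d₁) − D·e^(−rT)·N(d₂)
   = 179.3763·0.983571 − 131.8634·0.518747·0.947406 = 111.623221
B₀ = V₀ − E₀ = 179.3763 − 111.623221 = 67.753079
spread = −(1/T)·ln(B₀/D) − r = −(1/9.7961)·ln(67.753079/131.8634) − 0.0670 = 0.00097569

spread=0.0010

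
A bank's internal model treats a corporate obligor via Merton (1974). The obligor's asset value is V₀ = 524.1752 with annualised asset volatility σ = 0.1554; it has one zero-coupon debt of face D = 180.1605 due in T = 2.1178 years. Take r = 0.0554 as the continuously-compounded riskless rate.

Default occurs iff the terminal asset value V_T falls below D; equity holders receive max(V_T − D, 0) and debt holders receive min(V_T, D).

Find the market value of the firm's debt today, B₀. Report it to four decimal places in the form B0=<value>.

d₁ = [ln(V₀/D) + (r + σ²/2)T] / (σ√T)
   = [ln(524.1752/180.1605) + (0.0554 + 0.5·0.1554²)·2.1178] / (0.1554·√2.1178)
   = [1.067978 + 0.142898] / 0.226148 = 5.354341
d₂ = d₁ − σ√T = 5.354341 − 0.226148 = 5.128192
N(d₁) = 1.000000,  N(d₂) = 1.000000,  e^(−rT) = 0.889295
E₀ = V₀·N(d₁) − D·e^(−rT)·N(d₂)
   = 524.1752·1.000000 − 180.1605·0.889295·1.000000 = 363.959346
B₀ = V₀ − E₀ = 524.1752 − 363.959346 = 160.215854

B0=160.2159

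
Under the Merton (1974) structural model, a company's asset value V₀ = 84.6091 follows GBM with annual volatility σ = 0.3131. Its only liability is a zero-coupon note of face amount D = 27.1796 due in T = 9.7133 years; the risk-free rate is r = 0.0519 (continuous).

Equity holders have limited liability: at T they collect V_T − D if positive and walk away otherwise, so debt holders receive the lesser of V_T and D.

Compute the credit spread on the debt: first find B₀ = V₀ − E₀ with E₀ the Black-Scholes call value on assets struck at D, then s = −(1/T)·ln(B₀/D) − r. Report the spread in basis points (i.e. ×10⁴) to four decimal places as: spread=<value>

spread=40.8276

d₁ = [ln(V₀/D) + (r + σ²/2)T] / (σ√T)
   = [ln(84.6091/27.1796) + (0.0519 + 0.5·0.3131²)·9.7133] / (0.3131·√9.7133)
   = [1.135575 + 0.980225] / 0.975813 = 2.168245
d₂ = d₁ − σ√T = 2.168245 − 0.975813 = 1.192432
N(d₁) = 0.984930,  N(d₂) = 0.883454,  e^(−rT) = 0.604037
E₀ = V₀·N(d₁) − D·e^(−rT)·N(d₂)
   = 84.6091·0.984930 − 27.1796·0.604037·0.883454 = 68.829951
B₀ = V₀ − E₀ = 84.6091 − 68.829951 = 15.779149
spread = −(1/T)·ln(B₀/D) − r = −(1/9.7133)·ln(15.779149/27.1796) − 0.0519 = 0.00408276
in basis points: 0.00408276 × 10⁴ = 40.8276 bp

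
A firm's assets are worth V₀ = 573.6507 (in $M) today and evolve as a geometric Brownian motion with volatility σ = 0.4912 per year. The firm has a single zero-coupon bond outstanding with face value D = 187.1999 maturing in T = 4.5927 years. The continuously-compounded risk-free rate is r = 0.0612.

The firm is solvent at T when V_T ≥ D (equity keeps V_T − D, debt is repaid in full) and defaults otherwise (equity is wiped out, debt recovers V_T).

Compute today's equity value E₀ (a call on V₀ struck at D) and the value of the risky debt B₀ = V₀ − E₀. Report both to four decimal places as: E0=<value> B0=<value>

d₁ = [ln(V₀/D) + (r + σ²/2)T] / (σ√T)
   = [ln(573.6507/187.1999) + (0.0612 + 0.5·0.4912²)·4.5927] / (0.4912·√4.5927)
   = [1.119844 + 0.835131] / 1.052670 = 1.857157
d₂ = d₁ − σ√T = 1.857157 − 1.052670 = 0.804487
N(d₁) = 0.968356,  N(d₂) = 0.789442,  e^(−rT) = 0.754973
E₀ = V₀·N(d₁) − D·e^(−rT)·N(d₂)
   = 573.6507·0.968356 − 187.1999·0.754973·0.789442 = 443.925330
B₀ = V₀ − E₀ = 573.6507 − 443.925330 = 129.725370

E0=443.9253 B0=129.7254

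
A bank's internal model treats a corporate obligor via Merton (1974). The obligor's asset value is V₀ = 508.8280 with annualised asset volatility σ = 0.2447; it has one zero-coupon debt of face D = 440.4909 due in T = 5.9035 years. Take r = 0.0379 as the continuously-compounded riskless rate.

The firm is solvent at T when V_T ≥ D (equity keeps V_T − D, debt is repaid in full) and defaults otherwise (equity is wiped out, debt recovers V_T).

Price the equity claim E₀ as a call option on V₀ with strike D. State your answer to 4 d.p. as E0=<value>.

E0=196.8351

d₁ = [ln(V₀/D) + (r + σ²/2)T] / (σ√T)
   = [ln(508.8280/440.4909) + (0.0379 + 0.5·0.2447²)·5.9035] / (0.2447·√5.9035)
   = [0.144220 + 0.400488] / 0.594551 = 0.916168
d₂ = d₁ − σ√T = 0.916168 − 0.594551 = 0.321617
N(d₁) = 0.820211,  N(d₂) = 0.626129,  e^(−rT) = 0.799521
E₀ = V₀·N(d₁) − D·e^(−rT)·N(d₂)
   = 508.8280·0.820211 − 440.4909·0.799521·0.626129 = 196.835055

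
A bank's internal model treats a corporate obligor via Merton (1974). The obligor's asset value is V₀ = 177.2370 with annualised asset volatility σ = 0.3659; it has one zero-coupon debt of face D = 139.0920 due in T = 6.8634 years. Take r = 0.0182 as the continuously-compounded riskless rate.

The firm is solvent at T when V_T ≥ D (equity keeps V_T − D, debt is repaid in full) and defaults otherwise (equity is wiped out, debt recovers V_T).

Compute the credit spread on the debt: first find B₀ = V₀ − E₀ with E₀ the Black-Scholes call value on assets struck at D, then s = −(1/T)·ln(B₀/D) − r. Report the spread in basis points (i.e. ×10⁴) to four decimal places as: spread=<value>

d₁ = [ln(V₀/D) + (r + σ²/2)T] / (σ√T)
   = [ln(177.2370/139.0920) + (0.0182 + 0.5·0.3659²)·6.8634] / (0.3659·√6.8634)
   = [0.242352 + 0.584360] / 0.958588 = 0.862426
d₂ = d₁ − σ√T = 0.862426 − 0.958588 = -0.096162
N(d₁) = 0.805774,  N(d₂) = 0.461696,  e^(−rT) = 0.882573
E₀ = V₀·N(d₁) − D·e^(−rT)·N(d₂)
   = 177.2370·0.805774 − 139.0920·0.882573·0.461696 = 86.135618
B₀ = V₀ − E₀ = 177.2370 − 86.135618 = 91.101382
spread = −(1/T)·ln(B₀/D) − r = −(1/6.8634)·ln(91.101382/139.0920) − 0.0182 = 0.04345495
in basis points: 0.04345495 × 10⁴ = 434.5495 bp

spread=434.5495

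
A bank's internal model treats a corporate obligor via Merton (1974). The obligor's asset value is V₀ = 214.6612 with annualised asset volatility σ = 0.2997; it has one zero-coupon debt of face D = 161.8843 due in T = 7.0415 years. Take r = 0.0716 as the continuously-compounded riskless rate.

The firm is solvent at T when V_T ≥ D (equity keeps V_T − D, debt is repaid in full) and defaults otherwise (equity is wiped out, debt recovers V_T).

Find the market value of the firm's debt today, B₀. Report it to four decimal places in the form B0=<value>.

B0=88.4494

d₁ = [ln(V₀/D) + (r + σ²/2)T] / (σ√T)
   = [ln(214.6612/161.8843) + (0.0716 + 0.5·0.2997²)·7.0415] / (0.2997·√7.0415)
   = [0.282179 + 0.820405] / 0.795279 = 1.386413
d₂ = d₁ − σ√T = 1.386413 − 0.795279 = 0.591134
N(d₁) = 0.917190,  N(d₂) = 0.722785,  e^(−rT) = 0.604006
E₀ = V₀·N(d₁) − D·e^(−rT)·N(d₂)
   = 214.6612·0.917190 − 161.8843·0.604006·0.722785 = 126.211797
B₀ = V₀ − E₀ = 214.6612 − 126.211797 = 88.449403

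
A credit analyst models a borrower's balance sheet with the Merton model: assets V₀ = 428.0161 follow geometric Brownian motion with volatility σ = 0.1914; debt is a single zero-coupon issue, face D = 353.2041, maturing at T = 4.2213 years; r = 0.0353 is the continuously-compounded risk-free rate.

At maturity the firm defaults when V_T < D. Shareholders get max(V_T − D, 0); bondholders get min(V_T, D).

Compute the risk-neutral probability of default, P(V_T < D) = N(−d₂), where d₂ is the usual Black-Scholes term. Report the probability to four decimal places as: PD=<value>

PD=0.2512

d₁ = [ln(V₀/D) + (r + σ²/2)T] / (σ√T)
   = [ln(428.0161/353.2041) + (0.0353 + 0.5·0.1914²)·4.2213] / (0.1914·√4.2213)
   = [0.192115 + 0.226333] / 0.393247 = 1.064086
d₂ = d₁ − σ√T = 1.064086 − 0.393247 = 0.670839
risk-neutral PD = N(−d₂) = N(-0.670839) = 0.251162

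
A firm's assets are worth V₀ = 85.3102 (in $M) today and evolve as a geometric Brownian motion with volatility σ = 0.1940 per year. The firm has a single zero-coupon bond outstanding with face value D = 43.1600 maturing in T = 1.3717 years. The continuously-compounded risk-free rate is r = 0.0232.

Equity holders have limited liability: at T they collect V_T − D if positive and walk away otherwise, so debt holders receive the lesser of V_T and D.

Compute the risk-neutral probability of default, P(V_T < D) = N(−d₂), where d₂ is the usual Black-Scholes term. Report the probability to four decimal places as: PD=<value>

d₁ = [ln(V₀/D) + (r + σ²/2)T] / (σ√T)
   = [ln(85.3102/43.1600) + (0.0232 + 0.5·0.1940²)·1.3717] / (0.1940·√1.3717)
   = [0.681380 + 0.057636] / 0.227212 = 3.252539
d₂ = d₁ − σ√T = 3.252539 − 0.227212 = 3.025327
risk-neutral PD = N(−d₂) = N(-3.025327) = 0.001242

PD=0.0012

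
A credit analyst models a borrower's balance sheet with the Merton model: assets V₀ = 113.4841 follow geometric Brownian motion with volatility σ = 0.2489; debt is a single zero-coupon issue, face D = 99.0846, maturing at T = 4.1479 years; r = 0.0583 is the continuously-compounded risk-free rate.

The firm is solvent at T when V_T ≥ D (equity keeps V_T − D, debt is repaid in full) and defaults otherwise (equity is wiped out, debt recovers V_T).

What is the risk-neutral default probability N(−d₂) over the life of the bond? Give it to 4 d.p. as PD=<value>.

PD=0.3116

d₁ = [ln(V₀/D) + (r + σ²/2)T] / (σ√T)
   = [ln(113.4841/99.0846) + (0.0583 + 0.5·0.2489²)·4.1479] / (0.2489·√4.1479)
   = [0.135689 + 0.370306] / 0.506920 = 0.998176
d₂ = d₁ − σ√T = 0.998176 − 0.506920 = 0.491257
risk-neutral PD = N(−d₂) = N(-0.491257) = 0.311622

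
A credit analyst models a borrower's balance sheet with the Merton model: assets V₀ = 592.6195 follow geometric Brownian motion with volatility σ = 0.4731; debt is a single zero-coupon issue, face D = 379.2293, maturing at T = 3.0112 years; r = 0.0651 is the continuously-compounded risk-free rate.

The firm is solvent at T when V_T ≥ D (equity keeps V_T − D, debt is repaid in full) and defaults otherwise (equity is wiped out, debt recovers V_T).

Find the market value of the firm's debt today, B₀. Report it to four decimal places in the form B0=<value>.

d₁ = [ln(V₀/D) + (r + σ²/2)T] / (σ√T)
   = [ln(592.6195/379.2293) + (0.0651 + 0.5·0.4731²)·3.0112] / (0.4731·√3.0112)
   = [0.446412 + 0.533018] / 0.820961 = 1.193027
d₂ = d₁ − σ√T = 1.193027 − 0.820961 = 0.372066
N(d₁) = 0.883571,  N(d₂) = 0.645078,  e^(−rT) = 0.821988
E₀ = V₀·N(d₁) − D·e^(−rT)·N(d₂)
   = 592.6195·0.883571 − 379.2293·0.821988·0.645078 = 322.536137
B₀ = V₀ − E₀ = 592.6195 − 322.536137 = 270.083363

B0=270.0834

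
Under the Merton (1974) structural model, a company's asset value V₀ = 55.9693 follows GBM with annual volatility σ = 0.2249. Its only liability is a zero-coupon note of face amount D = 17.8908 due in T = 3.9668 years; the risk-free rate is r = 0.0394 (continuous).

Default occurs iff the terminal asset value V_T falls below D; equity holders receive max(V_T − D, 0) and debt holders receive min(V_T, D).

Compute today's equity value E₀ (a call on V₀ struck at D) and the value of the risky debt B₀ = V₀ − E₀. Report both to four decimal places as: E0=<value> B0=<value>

d₁ = [ln(V₀/D) + (r + σ²/2)T] / (σ√T)
   = [ln(55.9693/17.8908) + (0.0394 + 0.5·0.2249²)·3.9668] / (0.2249·√3.9668)
   = [1.140517 + 0.256612] / 0.447929 = 3.119083
d₂ = d₁ − σ√T = 3.119083 − 0.447929 = 2.671153
N(d₁) = 0.999093,  N(d₂) = 0.996220,  e^(−rT) = 0.855309
E₀ = V₀·N(d₁) − D·e^(−rT)·N(d₂)
   = 55.9693·0.999093 − 17.8908·0.855309·0.996220 = 40.674196
B₀ = V₀ − E₀ = 55.9693 − 40.674196 = 15.295104

E0=40.6742 B0=15.2951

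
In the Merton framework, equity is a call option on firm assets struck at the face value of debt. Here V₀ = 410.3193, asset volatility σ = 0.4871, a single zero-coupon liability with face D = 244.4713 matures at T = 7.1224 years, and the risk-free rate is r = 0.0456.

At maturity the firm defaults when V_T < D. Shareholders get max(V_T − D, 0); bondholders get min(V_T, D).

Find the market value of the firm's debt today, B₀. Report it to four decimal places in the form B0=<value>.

d₁ = [ln(V₀/D) + (r + σ²/2)T] / (σ√T)
   = [ln(410.3193/244.4713) + (0.0456 + 0.5·0.4871²)·7.1224] / (0.4871·√7.1224)
   = [0.517838 + 1.169735] / 1.299964 = 1.298169
d₂ = d₁ − σ√T = 1.298169 − 1.299964 = -0.001795
N(d₁) = 0.902885,  N(d₂) = 0.499284,  e^(−rT) = 0.722685
E₀ = V₀·N(d₁) − D·e^(−rT)·N(d₂)
   = 410.3193·0.902885 − 244.4713·0.722685·0.499284 = 282.259900
B₀ = V₀ − E₀ = 410.3193 − 282.259900 = 128.059400

B0=128.0594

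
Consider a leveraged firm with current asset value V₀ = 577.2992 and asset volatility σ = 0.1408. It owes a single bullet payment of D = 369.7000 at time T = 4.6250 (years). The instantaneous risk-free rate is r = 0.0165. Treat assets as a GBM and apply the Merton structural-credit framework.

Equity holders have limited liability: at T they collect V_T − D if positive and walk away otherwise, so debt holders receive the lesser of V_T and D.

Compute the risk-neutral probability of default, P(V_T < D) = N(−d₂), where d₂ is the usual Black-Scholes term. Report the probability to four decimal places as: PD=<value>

PD=0.0579

d₁ = [ln(V₀/D) + (r + σ²/2)T] / (σ√T)
   = [ln(577.2992/369.7000) + (0.0165 + 0.5·0.1408²)·4.6250] / (0.1408·√4.6250)
   = [0.445669 + 0.122157] / 0.302802 = 1.875239
d₂ = d₁ − σ√T = 1.875239 − 0.302802 = 1.572437
risk-neutral PD = N(−d₂) = N(-1.572437) = 0.057925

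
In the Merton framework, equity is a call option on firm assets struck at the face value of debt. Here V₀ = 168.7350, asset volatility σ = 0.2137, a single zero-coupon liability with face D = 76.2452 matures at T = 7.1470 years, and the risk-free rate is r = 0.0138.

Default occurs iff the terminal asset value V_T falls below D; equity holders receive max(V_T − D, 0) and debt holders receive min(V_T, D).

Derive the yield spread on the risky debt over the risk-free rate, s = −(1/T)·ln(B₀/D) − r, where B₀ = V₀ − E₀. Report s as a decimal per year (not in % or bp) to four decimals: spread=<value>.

d₁ = [ln(V₀/D) + (r + σ²/2)T] / (σ√T)
   = [ln(168.7350/76.2452) + (0.0138 + 0.5·0.2137²)·7.1470] / (0.2137·√7.1470)
   = [0.794375 + 0.261822] / 0.571303 = 1.848752
d₂ = d₁ − σ√T = 1.848752 − 0.571303 = 1.277449
N(d₁) = 0.967753,  N(d₂) = 0.899278,  e^(−rT) = 0.906079
E₀ = V₀·N(d₁) − D·e^(−rT)·N(d₂)
   = 168.7350·0.967753 − 76.2452·0.906079·0.899278 = 101.167935
B₀ = V₀ − E₀ = 168.7350 − 101.167935 = 67.567065
spread = −(1/T)·ln(B₀/D) − r = −(1/7.1470)·ln(67.567065/76.2452) − 0.0138 = 0.00310693

spread=0.0031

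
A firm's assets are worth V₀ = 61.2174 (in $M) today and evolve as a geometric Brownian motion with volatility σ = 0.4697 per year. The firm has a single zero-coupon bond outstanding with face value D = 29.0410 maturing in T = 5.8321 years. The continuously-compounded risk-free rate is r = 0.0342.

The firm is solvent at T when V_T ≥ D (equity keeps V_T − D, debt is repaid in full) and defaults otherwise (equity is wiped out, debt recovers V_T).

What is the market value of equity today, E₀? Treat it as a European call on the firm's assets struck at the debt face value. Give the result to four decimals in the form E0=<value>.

d₁ = [ln(V₀/D) + (r + σ²/2)T] / (σ√T)
   = [ln(61.2174/29.0410) + (0.0342 + 0.5·0.4697²)·5.8321] / (0.4697·√5.8321)
   = [0.745723 + 0.842791] / 1.134313 = 1.400419
d₂ = d₁ − σ√T = 1.400419 − 1.134313 = 0.266106
N(d₁) = 0.919306,  N(d₂) = 0.604921,  e^(−rT) = 0.819175
E₀ = V₀·N(d₁) − D·e^(−rT)·N(d₂)
   = 61.2174·0.919306 − 29.0410·0.819175·0.604921 = 41.886663

E0=41.8867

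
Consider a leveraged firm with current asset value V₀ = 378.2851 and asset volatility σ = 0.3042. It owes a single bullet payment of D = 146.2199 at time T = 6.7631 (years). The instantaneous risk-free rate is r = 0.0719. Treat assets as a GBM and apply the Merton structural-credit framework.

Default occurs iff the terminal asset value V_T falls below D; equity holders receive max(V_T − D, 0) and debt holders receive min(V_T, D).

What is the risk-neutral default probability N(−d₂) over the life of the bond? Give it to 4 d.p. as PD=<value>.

d₁ = [ln(V₀/D) + (r + σ²/2)T] / (σ√T)
   = [ln(378.2851/146.2199) + (0.0719 + 0.5·0.3042²)·6.7631] / (0.3042·√6.7631)
   = [0.950536 + 0.799188] / 0.791101 = 2.211757
d₂ = d₁ − σ√T = 2.211757 − 0.791101 = 1.420656
risk-neutral PD = N(−d₂) = N(-1.420656) = 0.077708

PD=0.0777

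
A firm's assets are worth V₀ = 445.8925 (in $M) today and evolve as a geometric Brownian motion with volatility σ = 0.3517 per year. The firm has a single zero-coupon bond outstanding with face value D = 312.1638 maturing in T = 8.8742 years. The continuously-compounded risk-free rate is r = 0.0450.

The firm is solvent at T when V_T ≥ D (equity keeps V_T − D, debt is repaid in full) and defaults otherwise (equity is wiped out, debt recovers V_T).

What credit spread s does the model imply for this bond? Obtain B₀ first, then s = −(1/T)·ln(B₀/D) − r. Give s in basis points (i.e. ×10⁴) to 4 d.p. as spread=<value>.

spread=244.2407

d₁ = [ln(V₀/D) + (r + σ²/2)T] / (σ√T)
   = [ln(445.8925/312.1638) + (0.0450 + 0.5·0.3517²)·8.8742] / (0.3517·√8.8742)
   = [0.356550 + 0.948177] / 1.047700 = 1.245324
d₂ = d₁ − σ√T = 1.245324 − 1.047700 = 0.197624
N(d₁) = 0.893494,  N(d₂) = 0.578331,  e^(−rT) = 0.670763
E₀ = V₀·N(d₁) − D·e^(−rT)·N(d₂)
   = 445.8925·0.893494 − 312.1638·0.670763·0.578331 = 277.306681
B₀ = V₀ − E₀ = 445.8925 − 277.306681 = 168.585819
spread = −(1/T)·ln(B₀/D) − r = −(1/8.8742)·ln(168.585819/312.1638) − 0.0450 = 0.02442407
in basis points: 0.02442407 × 10⁴ = 244.2407 bp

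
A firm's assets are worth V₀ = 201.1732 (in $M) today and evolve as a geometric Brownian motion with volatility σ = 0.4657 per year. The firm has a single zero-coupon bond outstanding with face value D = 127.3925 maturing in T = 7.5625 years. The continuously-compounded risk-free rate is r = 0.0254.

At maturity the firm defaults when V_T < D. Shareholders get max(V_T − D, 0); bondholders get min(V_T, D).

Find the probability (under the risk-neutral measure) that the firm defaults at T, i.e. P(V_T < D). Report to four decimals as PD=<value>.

PD=0.5531

d₁ = [ln(V₀/D) + (r + σ²/2)T] / (σ√T)
   = [ln(201.1732/127.3925) + (0.0254 + 0.5·0.4657²)·7.5625] / (0.4657·√7.5625)
   = [0.456893 + 1.012152] / 1.280675 = 1.147087
d₂ = d₁ − σ√T = 1.147087 − 1.280675 = -0.133588
risk-neutral PD = N(−d₂) = N(0.133588) = 0.553136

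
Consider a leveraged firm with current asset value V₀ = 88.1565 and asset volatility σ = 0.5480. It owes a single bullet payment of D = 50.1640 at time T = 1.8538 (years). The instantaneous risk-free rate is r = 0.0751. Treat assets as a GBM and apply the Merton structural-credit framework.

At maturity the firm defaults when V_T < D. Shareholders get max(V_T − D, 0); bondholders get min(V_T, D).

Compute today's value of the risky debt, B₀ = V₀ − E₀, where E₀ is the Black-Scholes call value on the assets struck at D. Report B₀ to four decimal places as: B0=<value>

d₁ = [ln(V₀/D) + (r + σ²/2)T] / (σ√T)
   = [ln(88.1565/50.1640) + (0.0751 + 0.5·0.5480²)·1.8538] / (0.5480·√1.8538)
   = [0.563816 + 0.417572] / 0.746126 = 1.315312
d₂ = d₁ − σ√T = 1.315312 − 0.746126 = 0.569186
N(d₁) = 0.905797,  N(d₂) = 0.715385,  e^(−rT) = 0.870036
E₀ = V₀·N(d₁) − D·e^(−rT)·N(d₂)
   = 88.1565·0.905797 − 50.1640·0.870036·0.715385 = 48.629308
B₀ = V₀ − E₀ = 88.1565 − 48.629308 = 39.527192

B0=39.5272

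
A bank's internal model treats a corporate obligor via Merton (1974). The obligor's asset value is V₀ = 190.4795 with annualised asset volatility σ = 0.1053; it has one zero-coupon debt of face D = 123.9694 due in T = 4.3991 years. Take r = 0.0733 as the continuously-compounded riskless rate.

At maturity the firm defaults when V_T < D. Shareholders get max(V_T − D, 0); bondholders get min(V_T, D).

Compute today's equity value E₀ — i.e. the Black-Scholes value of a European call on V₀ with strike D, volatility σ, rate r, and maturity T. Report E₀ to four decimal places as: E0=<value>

d₁ = [ln(V₀/D) + (r + σ²/2)T] / (σ√T)
   = [ln(190.4795/123.9694) + (0.0733 + 0.5·0.1053²)·4.3991] / (0.1053·√4.3991)
   = [0.429510 + 0.346843] / 0.220857 = 3.515190
d₂ = d₁ − σ√T = 3.515190 − 0.220857 = 3.294333
N(d₁) = 0.999780,  N(d₂) = 0.999507,  e^(−rT) = 0.724369
E₀ = V₀·N(d₁) − D·e^(−rT)·N(d₂)
   = 190.4795·0.999780 − 123.9694·0.724369·0.999507 = 100.682325

E0=100.6823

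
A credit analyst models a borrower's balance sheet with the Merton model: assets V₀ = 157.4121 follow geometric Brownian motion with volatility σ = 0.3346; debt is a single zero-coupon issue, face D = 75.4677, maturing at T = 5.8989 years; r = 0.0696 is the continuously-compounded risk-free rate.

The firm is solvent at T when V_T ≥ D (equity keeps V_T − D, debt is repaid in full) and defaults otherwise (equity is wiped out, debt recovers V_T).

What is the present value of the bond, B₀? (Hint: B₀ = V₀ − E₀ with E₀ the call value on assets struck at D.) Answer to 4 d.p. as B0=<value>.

B0=47.6145

d₁ = [ln(V₀/D) + (r + σ²/2)T] / (σ√T)
   = [ln(157.4121/75.4677) + (0.0696 + 0.5·0.3346²)·5.8989] / (0.3346·√5.8989)
   = [0.735162 + 0.740775] / 0.812665 = 1.816171
d₂ = d₁ − σ√T = 1.816171 − 0.812665 = 1.003506
N(d₁) = 0.965328,  N(d₂) = 0.842192,  e^(−rT) = 0.663276
E₀ = V₀·N(d₁) − D·e^(−rT)·N(d₂)
   = 157.4121·0.965328 − 75.4677·0.663276·0.842192 = 109.797596
B₀ = V₀ − E₀ = 157.4121 − 109.797596 = 47.614504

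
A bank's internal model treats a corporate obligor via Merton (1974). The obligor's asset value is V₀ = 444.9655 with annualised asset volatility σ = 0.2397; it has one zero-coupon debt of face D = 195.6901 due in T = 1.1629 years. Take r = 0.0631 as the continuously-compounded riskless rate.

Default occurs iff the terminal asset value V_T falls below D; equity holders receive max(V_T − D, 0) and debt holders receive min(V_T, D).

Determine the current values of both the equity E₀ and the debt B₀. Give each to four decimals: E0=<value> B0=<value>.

E0=263.1257 B0=181.8398

d₁ = [ln(V₀/D) + (r + σ²/2)T] / (σ√T)
   = [ln(444.9655/195.6901) + (0.0631 + 0.5·0.2397²)·1.1629] / (0.2397·√1.1629)
   = [0.821464 + 0.106787] / 0.258487 = 3.591090
d₂ = d₁ − σ√T = 3.591090 − 0.258487 = 3.332603
N(d₁) = 0.999835,  N(d₂) = 0.999570,  e^(−rT) = 0.929249
E₀ = V₀·N(d₁) − D·e^(−rT)·N(d₂)
   = 444.9655·0.999835 − 195.6901·0.929249·0.999570 = 263.125715
B₀ = V₀ − E₀ = 444.9655 − 263.125715 = 181.839785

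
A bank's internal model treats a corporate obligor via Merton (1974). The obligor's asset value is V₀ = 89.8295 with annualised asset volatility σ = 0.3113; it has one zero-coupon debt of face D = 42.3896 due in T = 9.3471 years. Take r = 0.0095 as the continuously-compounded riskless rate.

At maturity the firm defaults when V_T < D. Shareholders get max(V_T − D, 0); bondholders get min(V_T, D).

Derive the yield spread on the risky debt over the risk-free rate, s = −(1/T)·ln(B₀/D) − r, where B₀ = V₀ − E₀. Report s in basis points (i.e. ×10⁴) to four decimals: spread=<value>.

spread=161.6728

d₁ = [ln(V₀/D) + (r + σ²/2)T] / (σ√T)
   = [ln(89.8295/42.3896) + (0.0095 + 0.5·0.3113²)·9.3471] / (0.3113·√9.3471)
   = [0.751010 + 0.541700] / 0.951738 = 1.358263
d₂ = d₁ − σ√T = 1.358263 − 0.951738 = 0.406524
N(d₁) = 0.912810,  N(d₂) = 0.657821,  e^(−rT) = 0.915031
E₀ = V₀·N(d₁) − D·e^(−rT)·N(d₂)
   = 89.8295·0.912810 − 42.3896·0.915031·0.657821 = 56.481813
B₀ = V₀ − E₀ = 89.8295 − 56.481813 = 33.347687
spread = −(1/T)·ln(B₀/D) − r = −(1/9.3471)·ln(33.347687/42.3896) − 0.0095 = 0.01616728
in basis points: 0.01616728 × 10⁴ = 161.6728 bp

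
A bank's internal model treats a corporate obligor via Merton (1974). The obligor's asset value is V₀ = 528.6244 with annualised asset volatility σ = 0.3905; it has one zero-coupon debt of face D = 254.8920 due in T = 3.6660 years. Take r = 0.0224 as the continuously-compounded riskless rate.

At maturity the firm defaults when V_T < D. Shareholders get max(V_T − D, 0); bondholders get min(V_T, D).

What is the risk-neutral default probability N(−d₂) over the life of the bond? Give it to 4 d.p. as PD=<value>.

d₁ = [ln(V₀/D) + (r + σ²/2)T] / (σ√T)
   = [ln(528.6244/254.8920) + (0.0224 + 0.5·0.3905²)·3.6660] / (0.3905·√3.6660)
   = [0.729438 + 0.361633] / 0.747683 = 1.459271
d₂ = d₁ − σ√T = 1.459271 − 0.747683 = 0.711588
risk-neutral PD = N(−d₂) = N(-0.711588) = 0.238360

PD=0.2384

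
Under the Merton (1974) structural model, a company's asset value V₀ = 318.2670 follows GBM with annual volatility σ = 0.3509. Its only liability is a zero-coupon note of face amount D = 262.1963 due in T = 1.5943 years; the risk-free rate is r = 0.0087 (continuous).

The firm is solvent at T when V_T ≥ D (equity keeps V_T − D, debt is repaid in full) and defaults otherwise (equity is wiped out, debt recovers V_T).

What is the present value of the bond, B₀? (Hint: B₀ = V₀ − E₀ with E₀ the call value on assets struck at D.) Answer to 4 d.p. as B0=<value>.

d₁ = [ln(V₀/D) + (r + σ²/2)T] / (σ√T)
   = [ln(318.2670/262.1963) + (0.0087 + 0.5·0.3509²)·1.5943] / (0.3509·√1.5943)
   = [0.193797 + 0.112024] / 0.443066 = 0.690239
d₂ = d₁ − σ√T = 0.690239 − 0.443066 = 0.247173
N(d₁) = 0.754978,  N(d₂) = 0.597613,  e^(−rT) = 0.986225
E₀ = V₀·N(d₁) − D·e^(−rT)·N(d₂)
   = 318.2670·0.754978 − 262.1963·0.986225·0.597613 = 85.751100
B₀ = V₀ − E₀ = 318.2670 − 85.751100 = 232.515900

B0=232.5159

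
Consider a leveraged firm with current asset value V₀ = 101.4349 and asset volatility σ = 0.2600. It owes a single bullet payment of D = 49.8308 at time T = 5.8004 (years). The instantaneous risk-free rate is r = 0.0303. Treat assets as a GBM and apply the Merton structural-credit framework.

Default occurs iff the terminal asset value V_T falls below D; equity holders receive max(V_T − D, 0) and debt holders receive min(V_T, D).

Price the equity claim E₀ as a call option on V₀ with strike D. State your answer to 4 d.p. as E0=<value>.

E0=61.0301

d₁ = [ln(V₀/D) + (r + σ²/2)T] / (σ√T)
   = [ln(101.4349/49.8308) + (0.0303 + 0.5·0.2600²)·5.8004] / (0.2600·√5.8004)
   = [0.710784 + 0.371806] / 0.626185 = 1.728867
d₂ = d₁ − σ√T = 1.728867 − 0.626185 = 1.102682
N(d₁) = 0.958084,  N(d₂) = 0.864917,  e^(−rT) = 0.838826
E₀ = V₀·N(d₁) − D·e^(−rT)·N(d₂)
   = 101.4349·0.958084 − 49.8308·0.838826·0.864917 = 61.030108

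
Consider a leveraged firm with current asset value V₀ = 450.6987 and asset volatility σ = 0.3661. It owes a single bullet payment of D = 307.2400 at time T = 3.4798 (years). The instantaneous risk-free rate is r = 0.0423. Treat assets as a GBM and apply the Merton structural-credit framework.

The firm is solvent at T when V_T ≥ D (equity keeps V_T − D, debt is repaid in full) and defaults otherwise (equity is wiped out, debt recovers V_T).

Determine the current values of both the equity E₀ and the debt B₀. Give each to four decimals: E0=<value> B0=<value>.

d₁ = [ln(V₀/D) + (r + σ²/2)T] / (σ√T)
   = [ln(450.6987/307.2400) + (0.0423 + 0.5·0.3661²)·3.4798] / (0.3661·√3.4798)
   = [0.383170 + 0.380393] / 0.682931 = 1.118067
d₂ = d₁ − σ√T = 1.118067 − 0.682931 = 0.435136
N(d₁) = 0.868231,  N(d₂) = 0.668268,  e^(−rT) = 0.863125
E₀ = V₀·N(d₁) − D·e^(−rT)·N(d₂)
   = 450.6987·0.868231 − 307.2400·0.863125·0.668268 = 214.094759
B₀ = V₀ − E₀ = 450.6987 − 214.094759 = 236.603941

E0=214.0948 B0=236.6039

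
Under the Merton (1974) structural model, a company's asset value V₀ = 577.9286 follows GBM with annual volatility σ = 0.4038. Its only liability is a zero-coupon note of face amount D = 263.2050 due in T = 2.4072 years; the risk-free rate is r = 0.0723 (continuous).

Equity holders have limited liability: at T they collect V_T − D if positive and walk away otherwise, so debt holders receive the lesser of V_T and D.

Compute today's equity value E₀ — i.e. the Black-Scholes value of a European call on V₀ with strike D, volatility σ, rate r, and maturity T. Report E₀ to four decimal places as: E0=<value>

d₁ = [ln(V₀/D) + (r + σ²/2)T] / (σ√T)
   = [ln(577.9286/263.2050) + (0.0723 + 0.5·0.4038²)·2.4072] / (0.4038·√2.4072)
   = [0.786517 + 0.370293] / 0.626502 = 1.846459
d₂ = d₁ − σ√T = 1.846459 − 0.626502 = 1.219957
N(d₁) = 0.967587,  N(d₂) = 0.888759,  e^(−rT) = 0.840263
E₀ = V₀·N(d₁) − D·e^(−rT)·N(d₂)
   = 577.9286·0.967587 − 263.2050·0.840263·0.888759 = 362.637063

E0=362.6371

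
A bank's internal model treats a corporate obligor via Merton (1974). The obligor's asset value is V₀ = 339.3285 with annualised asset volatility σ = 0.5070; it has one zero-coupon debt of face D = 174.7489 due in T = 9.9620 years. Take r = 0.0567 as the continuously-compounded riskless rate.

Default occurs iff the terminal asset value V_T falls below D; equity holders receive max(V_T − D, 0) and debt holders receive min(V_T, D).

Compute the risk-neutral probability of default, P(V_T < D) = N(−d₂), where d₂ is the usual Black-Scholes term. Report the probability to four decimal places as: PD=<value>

d₁ = [ln(V₀/D) + (r + σ²/2)T] / (σ√T)
   = [ln(339.3285/174.7489) + (0.0567 + 0.5·0.5070²)·9.9620] / (0.5070·√9.9620)
   = [0.663619 + 1.845206] / 1.600226 = 1.567795
d₂ = d₁ − σ√T = 1.567795 − 1.600226 = -0.032431
risk-neutral PD = N(−d₂) = N(0.032431) = 0.512936

PD=0.5129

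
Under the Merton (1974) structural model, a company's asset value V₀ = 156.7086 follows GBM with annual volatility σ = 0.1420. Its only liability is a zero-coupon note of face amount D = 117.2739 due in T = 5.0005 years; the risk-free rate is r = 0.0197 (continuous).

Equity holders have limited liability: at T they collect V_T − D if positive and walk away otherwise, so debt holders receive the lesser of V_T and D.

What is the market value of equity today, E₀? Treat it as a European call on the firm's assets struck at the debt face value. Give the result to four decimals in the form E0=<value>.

d₁ = [ln(V₀/D) + (r + σ²/2)T] / (σ√T)
   = [ln(156.7086/117.2739) + (0.0197 + 0.5·0.1420²)·5.0005] / (0.1420·√5.0005)
   = [0.289876 + 0.148925] / 0.317538 = 1.381886
d₂ = d₁ − σ√T = 1.381886 − 0.317538 = 1.064349
N(d₁) = 0.916497,  N(d₂) = 0.856415,  e^(−rT) = 0.906187
E₀ = V₀·N(d₁) − D·e^(−rT)·N(d₂)
   = 156.7086·0.916497 − 117.2739·0.906187·0.856415 = 52.609969

E0=52.6100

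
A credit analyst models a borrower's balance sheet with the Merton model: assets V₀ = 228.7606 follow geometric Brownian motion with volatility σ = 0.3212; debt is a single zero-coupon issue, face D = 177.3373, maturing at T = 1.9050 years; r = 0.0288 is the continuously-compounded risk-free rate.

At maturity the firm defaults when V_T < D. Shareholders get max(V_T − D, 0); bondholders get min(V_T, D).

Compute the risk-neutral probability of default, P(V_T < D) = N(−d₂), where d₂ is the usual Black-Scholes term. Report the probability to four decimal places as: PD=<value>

d₁ = [ln(V₀/D) + (r + σ²/2)T] / (σ√T)
   = [ln(228.7606/177.3373) + (0.0288 + 0.5·0.3212²)·1.9050] / (0.3212·√1.9050)
   = [0.254622 + 0.153133] / 0.443326 = 0.919765
d₂ = d₁ − σ√T = 0.919765 − 0.443326 = 0.476439
risk-neutral PD = N(−d₂) = N(-0.476439) = 0.316881

PD=0.3169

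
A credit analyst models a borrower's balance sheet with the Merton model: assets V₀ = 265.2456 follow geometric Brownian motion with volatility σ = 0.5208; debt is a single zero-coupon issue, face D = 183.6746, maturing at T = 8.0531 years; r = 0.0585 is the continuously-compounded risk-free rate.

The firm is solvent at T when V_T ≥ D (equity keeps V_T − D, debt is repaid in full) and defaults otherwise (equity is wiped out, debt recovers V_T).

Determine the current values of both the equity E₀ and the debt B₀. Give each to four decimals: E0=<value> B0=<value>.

E0=190.3328 B0=74.9128

d₁ = [ln(V₀/D) + (r + σ²/2)T] / (σ√T)
   = [ln(265.2456/183.6746) + (0.0585 + 0.5·0.5208²)·8.0531] / (0.5208·√8.0531)
   = [0.367490 + 1.563238] / 1.477925 = 1.306378
d₂ = d₁ − σ√T = 1.306378 − 1.477925 = -0.171548
N(d₁) = 0.904288,  N(d₂) = 0.431896,  e^(−rT) = 0.624311
E₀ = V₀·N(d₁) − D·e^(−rT)·N(d₂)
   = 265.2456·0.904288 − 183.6746·0.624311·0.431896 = 190.332770
B₀ = V₀ − E₀ = 265.2456 − 190.332770 = 74.912830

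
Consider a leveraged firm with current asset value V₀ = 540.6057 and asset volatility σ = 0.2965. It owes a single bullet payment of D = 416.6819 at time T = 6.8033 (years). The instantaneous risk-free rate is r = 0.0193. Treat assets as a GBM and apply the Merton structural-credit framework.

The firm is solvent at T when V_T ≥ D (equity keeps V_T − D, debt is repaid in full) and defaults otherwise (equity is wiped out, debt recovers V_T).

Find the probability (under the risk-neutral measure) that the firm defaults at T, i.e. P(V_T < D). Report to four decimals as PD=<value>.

d₁ = [ln(V₀/D) + (r + σ²/2)T] / (σ√T)
   = [ln(540.6057/416.6819) + (0.0193 + 0.5·0.2965²)·6.8033] / (0.2965·√6.8033)
   = [0.260367 + 0.430350] / 0.773365 = 0.893133
d₂ = d₁ − σ√T = 0.893133 − 0.773365 = 0.119768
risk-neutral PD = N(−d₂) = N(-0.119768) = 0.452334

PD=0.4523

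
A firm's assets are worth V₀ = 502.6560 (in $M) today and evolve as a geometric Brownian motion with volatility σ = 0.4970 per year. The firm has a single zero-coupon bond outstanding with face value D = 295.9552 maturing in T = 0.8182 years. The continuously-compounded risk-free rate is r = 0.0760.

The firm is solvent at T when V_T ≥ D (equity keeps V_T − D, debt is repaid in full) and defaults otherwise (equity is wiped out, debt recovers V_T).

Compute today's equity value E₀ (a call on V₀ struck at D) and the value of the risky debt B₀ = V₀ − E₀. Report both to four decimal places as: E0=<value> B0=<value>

d₁ = [ln(V₀/D) + (r + σ²/2)T] / (σ√T)
   = [ln(502.6560/295.9552) + (0.0760 + 0.5·0.4970²)·0.8182] / (0.4970·√0.8182)
   = [0.529698 + 0.163235] / 0.449558 = 1.541363
d₂ = d₁ − σ√T = 1.541363 − 0.449558 = 1.091804
N(d₁) = 0.938386,  N(d₂) = 0.862540,  e^(−rT) = 0.939711
E₀ = V₀·N(d₁) − D·e^(−rT)·N(d₂)
   = 502.6560·0.938386 − 295.9552·0.939711·0.862540 = 231.802138
B₀ = V₀ − E₀ = 502.6560 − 231.802138 = 270.853862

E0=231.8021 B0=270.8539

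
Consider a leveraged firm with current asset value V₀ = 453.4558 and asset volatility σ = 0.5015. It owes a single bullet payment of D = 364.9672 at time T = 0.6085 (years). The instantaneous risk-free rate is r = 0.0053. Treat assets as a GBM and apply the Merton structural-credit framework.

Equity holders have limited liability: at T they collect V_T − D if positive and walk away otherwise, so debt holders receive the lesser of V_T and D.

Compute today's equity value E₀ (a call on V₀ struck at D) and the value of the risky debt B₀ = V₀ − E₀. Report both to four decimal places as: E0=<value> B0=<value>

E0=117.8193 B0=335.6365

d₁ = [ln(V₀/D) + (r + σ²/2)T] / (σ√T)
   = [ln(453.4558/364.9672) + (0.0053 + 0.5·0.5015²)·0.6085] / (0.5015·√0.6085)
   = [0.217090 + 0.079745] / 0.391202 = 0.758776
d₂ = d₁ − σ√T = 0.758776 − 0.391202 = 0.367574
N(d₁) = 0.776007,  N(d₂) = 0.643405,  e^(−rT) = 0.996780
E₀ = V₀·N(d₁) − D·e^(−rT)·N(d₂)
   = 453.4558·0.776007 − 364.9672·0.996780·0.643405 = 117.819302
B₀ = V₀ − E₀ = 453.4558 − 117.819302 = 335.636498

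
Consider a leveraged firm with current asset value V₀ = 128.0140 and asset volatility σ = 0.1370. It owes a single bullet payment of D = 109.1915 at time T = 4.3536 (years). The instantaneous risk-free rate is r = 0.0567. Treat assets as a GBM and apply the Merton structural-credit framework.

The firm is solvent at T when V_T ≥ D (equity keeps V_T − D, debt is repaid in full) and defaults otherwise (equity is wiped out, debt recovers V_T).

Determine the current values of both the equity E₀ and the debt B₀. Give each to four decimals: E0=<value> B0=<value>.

d₁ = [ln(V₀/D) + (r + σ²/2)T] / (σ√T)
   = [ln(128.0140/109.1915) + (0.0567 + 0.5·0.1370²)·4.3536] / (0.1370·√4.3536)
   = [0.159036 + 0.287705] / 0.285854 = 1.562830
d₂ = d₁ − σ√T = 1.562830 − 0.285854 = 1.276976
N(d₁) = 0.940954,  N(d₂) = 0.899195,  e^(−rT) = 0.781259
E₀ = V₀·N(d₁) − D·e^(−rT)·N(d₂)
   = 128.0140·0.940954 − 109.1915·0.781259·0.899195 = 43.747841
B₀ = V₀ − E₀ = 128.0140 − 43.747841 = 84.266159

E0=43.7478 B0=84.2662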